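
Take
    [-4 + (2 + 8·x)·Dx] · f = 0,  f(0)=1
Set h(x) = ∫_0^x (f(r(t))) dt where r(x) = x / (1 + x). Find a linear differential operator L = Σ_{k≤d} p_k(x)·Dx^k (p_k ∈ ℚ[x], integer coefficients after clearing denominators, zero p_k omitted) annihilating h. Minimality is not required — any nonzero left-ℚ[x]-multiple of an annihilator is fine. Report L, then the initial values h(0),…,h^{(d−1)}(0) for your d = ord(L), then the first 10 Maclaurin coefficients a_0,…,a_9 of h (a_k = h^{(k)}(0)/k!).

f: a_k = 1, 2, -2, 4, -10, 28, -84, 264, -858, 2860, …
L₀ from L_f via x↦r, Dx↦r'^{-1}Dx.
∫: right-multiply L₀ by Dx.
L = -2·Dx + (1 + 6·x + 5·x^2)·Dx^2  (order 2).
h: a_k = 0, 1, 1, -4/3, 5/2, -6, 17, -376/7, 731/4, -5900/9, …
ICs: h(0) = 0, h′(0) = 1.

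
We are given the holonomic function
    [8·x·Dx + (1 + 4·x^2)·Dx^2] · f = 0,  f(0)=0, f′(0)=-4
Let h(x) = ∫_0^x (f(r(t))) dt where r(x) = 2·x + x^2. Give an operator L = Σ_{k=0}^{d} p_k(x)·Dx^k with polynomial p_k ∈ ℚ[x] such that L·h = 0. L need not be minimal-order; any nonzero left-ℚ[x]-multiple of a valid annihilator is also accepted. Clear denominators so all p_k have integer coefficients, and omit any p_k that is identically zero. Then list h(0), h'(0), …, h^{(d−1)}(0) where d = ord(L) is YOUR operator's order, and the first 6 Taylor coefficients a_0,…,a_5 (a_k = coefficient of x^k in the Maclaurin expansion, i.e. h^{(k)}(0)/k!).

f: a_k = 0, -4, 0, 16/3, 0, -64/5, …
h₀=f(r): pull back L_f along r ⇒ L₀.
Integrate: L := L₀·Dx.
L = (-1 + 32·x + 64·x^2 + 48·x^3 + 12·x^4)·Dx^2 + (1 + x + 16·x^2 + 32·x^3 + 20·x^4 + 4·x^5)·Dx^3  (order 3).
h: a_k = 0, 0, -4, -4/3, 32/3, 64/5, …
ICs: h(0) = 0, h′(0) = 0, h′′(0) = -8.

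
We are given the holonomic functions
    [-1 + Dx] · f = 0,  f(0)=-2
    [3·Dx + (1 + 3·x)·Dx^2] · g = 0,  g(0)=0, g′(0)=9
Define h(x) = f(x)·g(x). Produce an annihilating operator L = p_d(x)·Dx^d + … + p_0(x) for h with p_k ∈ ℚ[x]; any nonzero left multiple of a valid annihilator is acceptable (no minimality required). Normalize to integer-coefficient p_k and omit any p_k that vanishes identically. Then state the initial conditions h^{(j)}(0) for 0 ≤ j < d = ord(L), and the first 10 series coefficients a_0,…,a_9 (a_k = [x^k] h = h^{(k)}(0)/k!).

L = (-2 + 3·x) + (1 - 6·x)·Dx + (1 + 3·x)·Dx^2  (order 2).
h: a_k = 0, -18, 9, -36, 78, -3867/20, 3921/8, -44561/35, 134669/40, -4044653/448, …
ICs: h(0) = 0, h′(0) = -18.

f: a_k = -2, -2, -1, -1/3, -1/12, -1/60, -1/360, -1/2520, -1/20160, -1/181440, …
g: a_k = 0, 9, -27/2, 27, -243/4, 729/5, -729/2, 6561/7, -19683/8, 6561, …
Product ⇒ symmetric product L₀, ord ≤ 2.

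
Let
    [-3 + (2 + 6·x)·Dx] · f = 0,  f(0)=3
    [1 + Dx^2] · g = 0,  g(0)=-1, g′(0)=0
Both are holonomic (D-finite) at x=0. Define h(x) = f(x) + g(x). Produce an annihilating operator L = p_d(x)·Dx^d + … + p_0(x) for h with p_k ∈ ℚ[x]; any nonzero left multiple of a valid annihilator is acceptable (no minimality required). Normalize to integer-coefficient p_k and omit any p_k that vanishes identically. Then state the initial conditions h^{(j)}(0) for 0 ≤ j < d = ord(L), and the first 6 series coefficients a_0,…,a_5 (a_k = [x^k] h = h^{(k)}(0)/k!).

f: a_k = 3, 9/2, -27/8, 81/16, -1215/128, 5103/256, …
g: a_k = -1, 0, 1/2, 0, -1/24, 0, …
f+g: L₀ = lclm(L_f,L_g), ord ≤ 1+2.
L = (-93 - 72·x - 108·x^2) + (-10 + 18·x + 216·x^2 + 216·x^3)·Dx + (-93 - 72·x - 108·x^2)·Dx^2 + (-10 + 18·x + 216·x^2 + 216·x^3)·Dx^3  (order 3).
h: a_k = 2, 9/2, -23/8, 81/16, -3661/384, 5103/256, …
ICs: h(0) = 2, h′(0) = 9/2, h′′(0) = -23/4.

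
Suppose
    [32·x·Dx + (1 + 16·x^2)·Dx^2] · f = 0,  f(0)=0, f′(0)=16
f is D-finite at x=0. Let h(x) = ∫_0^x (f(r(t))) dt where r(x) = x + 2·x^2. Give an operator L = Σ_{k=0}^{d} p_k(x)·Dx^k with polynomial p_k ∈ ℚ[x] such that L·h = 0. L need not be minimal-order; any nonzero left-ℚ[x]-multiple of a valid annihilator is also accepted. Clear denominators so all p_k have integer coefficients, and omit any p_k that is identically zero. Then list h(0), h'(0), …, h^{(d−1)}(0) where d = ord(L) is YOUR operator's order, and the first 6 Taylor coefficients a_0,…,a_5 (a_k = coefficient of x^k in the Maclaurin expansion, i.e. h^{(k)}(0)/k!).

f: a_k = 0, 16, 0, -256/3, 0, 4096/5, …
Change of var in L_f (x↦r) gives L₀.
∫: right-multiply L₀ by Dx.
L = (-4 + 32·x + 256·x^2 + 768·x^3 + 768·x^4)·Dx^2 + (1 + 4·x + 16·x^2 + 128·x^3 + 320·x^4 + 256·x^5)·Dx^3  (order 3).
h: a_k = 0, 0, 8, 32/3, -64/3, -512/5, …
ICs: h(0) = 0, h′(0) = 0, h′′(0) = 16.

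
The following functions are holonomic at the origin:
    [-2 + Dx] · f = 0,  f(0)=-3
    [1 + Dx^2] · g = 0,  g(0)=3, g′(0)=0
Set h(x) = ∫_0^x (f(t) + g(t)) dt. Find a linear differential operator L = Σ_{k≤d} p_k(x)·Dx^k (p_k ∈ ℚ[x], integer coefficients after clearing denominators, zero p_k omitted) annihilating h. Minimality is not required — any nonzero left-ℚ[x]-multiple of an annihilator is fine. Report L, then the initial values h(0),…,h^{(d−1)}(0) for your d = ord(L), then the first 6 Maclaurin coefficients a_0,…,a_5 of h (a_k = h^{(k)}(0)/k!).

L = -2·Dx + Dx^2 - 2·Dx^3 + Dx^4  (order 4).
h: a_k = 0, 0, -3, -5/2, -1, -3/8, …
ICs: h(0) = 0, h′(0) = 0, h′′(0) = -6, h′′′(0) = -15.

f: a_k = -3, -6, -6, -4, -2, -4/5, …
g: a_k = 3, 0, -3/2, 0, 1/8, 0, …
h₀=f+g: left-lcm gives L₀, ord ≤ 3.
h=∫₀ˣh₀: take L = L₀·Dx.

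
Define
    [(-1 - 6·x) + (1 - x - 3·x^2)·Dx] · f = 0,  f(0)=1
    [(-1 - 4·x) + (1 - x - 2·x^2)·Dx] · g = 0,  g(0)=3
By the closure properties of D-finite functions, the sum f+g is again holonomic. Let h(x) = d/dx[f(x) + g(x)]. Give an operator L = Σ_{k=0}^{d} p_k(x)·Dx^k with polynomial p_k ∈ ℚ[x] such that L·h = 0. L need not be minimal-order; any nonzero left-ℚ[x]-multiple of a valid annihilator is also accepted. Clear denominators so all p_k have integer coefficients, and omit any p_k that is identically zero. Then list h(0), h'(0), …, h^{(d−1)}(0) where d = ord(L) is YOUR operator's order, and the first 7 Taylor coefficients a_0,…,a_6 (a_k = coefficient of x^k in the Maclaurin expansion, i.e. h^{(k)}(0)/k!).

L = (-6 - 264·x - 360·x^2 - 1176·x^3 - 2406·x^4 - 3600·x^5 + 1296·x^6) + (6 + 54·x + 114·x^2 + 96·x^3 + 27·x^4 - 2334·x^5 - 1872·x^6 + 864·x^7)·Dx + (-1 + 2·x - 11·x^2 - 18·x^3 + 158·x^4 + 61·x^5 - 377·x^6 - 168·x^7 + 108·x^8)·Dx^2  (order 2).
h: a_k = 4, 26, 66, 208, 515, 1356, 3304, …
ICs: h(0) = 4, h′(0) = 26.

f: a_k = 1, 1, 4, 7, 19, 40, 97, …
g: a_k = 3, 3, 9, 15, 33, 63, 129, …
Weyl lclm of L_f,L_g ⇒ L₀ (ord ≤ 2).
Differentiate: ansatz ord ≤ ord L₀ ⇒ L.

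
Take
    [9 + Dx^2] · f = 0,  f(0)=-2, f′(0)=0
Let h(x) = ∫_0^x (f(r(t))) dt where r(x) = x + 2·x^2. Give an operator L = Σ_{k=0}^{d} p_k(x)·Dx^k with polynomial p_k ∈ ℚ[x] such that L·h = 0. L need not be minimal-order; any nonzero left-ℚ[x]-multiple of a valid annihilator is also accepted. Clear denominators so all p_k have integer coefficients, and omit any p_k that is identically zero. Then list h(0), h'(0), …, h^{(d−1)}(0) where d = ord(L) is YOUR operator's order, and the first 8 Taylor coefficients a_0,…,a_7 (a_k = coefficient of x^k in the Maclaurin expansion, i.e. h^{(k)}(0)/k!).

f: a_k = -2, 0, 9, 0, -27/4, 0, 81/40, 0, …
h₀=f(r): pull back L_f along r ⇒ L₀.
∫: right-multiply L₀ by Dx.
L = (9 + 108·x + 432·x^2 + 576·x^3)·Dx - 4·Dx^2 + (1 + 4·x)·Dx^3  (order 3).
h: a_k = 0, -2, 0, 3, 9, 117/20, -9, -6399/280, …
ICs: h(0) = 0, h′(0) = -2, h′′(0) = 0.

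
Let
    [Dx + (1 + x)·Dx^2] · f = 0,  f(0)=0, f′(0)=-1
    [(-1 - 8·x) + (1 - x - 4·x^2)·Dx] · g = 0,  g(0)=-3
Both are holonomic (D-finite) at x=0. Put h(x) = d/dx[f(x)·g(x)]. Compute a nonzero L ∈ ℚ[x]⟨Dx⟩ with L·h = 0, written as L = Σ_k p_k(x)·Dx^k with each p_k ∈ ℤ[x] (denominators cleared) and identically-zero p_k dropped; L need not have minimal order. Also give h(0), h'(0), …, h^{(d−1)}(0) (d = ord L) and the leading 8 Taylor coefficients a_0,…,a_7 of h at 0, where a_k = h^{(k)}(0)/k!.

f: a_k = 0, -1, 1/2, -1/3, 1/4, -1/5, 1/6, -1/7, …
g: a_k = -3, -3, -15, -27, -87, -195, -543, -1323, …
Sym-product of L_f,L_g gives L₀ (≤ ord 2).
Differentiate: ansatz ord ≤ ord L₀ ⇒ L.
L = (236 + 648·x + 576·x^2) + (25 + 277·x + 672·x^2 + 448·x^3)·Dx + (-9 - 16·x + 45·x^2 + 116·x^3 + 64·x^4)·Dx^2  (order 2).
h: a_k = 3, 3, 87/2, 79, 1567/4, 9411/10, 13179/4, 307357/35, …
ICs: h(0) = 3, h′(0) = 3.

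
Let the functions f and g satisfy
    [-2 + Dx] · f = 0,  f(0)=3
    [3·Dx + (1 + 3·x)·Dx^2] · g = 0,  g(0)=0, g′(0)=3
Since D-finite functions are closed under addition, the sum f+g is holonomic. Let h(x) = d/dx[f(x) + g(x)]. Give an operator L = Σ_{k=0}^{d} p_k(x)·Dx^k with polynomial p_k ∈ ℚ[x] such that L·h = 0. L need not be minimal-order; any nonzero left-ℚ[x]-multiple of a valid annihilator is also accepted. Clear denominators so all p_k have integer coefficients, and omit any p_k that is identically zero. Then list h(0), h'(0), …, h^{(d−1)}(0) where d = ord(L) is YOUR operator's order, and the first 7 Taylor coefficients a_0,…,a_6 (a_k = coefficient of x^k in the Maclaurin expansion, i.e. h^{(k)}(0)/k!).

L = (-48 - 36·x) + (14 - 24·x - 36·x^2)·Dx + (5 + 21·x + 18·x^2)·Dx^2  (order 2).
h: a_k = 9, 3, 39, -73, 247, -3637/5, 32813/15, …
ICs: h(0) = 9, h′(0) = 3.

f: a_k = 3, 6, 6, 4, 2, 4/5, 4/15, …
g: a_k = 0, 3, -9/2, 9, -81/4, 243/5, -243/2, …
L₀ := lclm(L_f,L_g); ord L₀ ≤ 1+2.
h₀' ⇒ L via d/dx closure of L₀.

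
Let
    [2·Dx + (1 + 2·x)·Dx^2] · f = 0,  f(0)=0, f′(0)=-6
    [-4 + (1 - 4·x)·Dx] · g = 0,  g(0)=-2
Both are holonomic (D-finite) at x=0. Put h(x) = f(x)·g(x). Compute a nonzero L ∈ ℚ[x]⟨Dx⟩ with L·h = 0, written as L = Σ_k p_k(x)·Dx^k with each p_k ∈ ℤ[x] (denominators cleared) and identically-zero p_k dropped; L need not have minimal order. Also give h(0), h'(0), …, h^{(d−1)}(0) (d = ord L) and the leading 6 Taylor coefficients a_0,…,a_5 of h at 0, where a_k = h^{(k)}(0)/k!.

f: a_k = 0, -6, 6, -8, 12, -96/5, …
g: a_k = -2, -8, -32, -128, -512, -2048, …
h₀=f·g: eliminate ⇒ L₀, order ≤ 2·1.
L = 8 + (6 + 24·x)·Dx + (-1 + 2·x + 8·x^2)·Dx^2  (order 2).
h: a_k = 0, 12, 36, 160, 616, 12512/5, …
ICs: h(0) = 0, h′(0) = 12.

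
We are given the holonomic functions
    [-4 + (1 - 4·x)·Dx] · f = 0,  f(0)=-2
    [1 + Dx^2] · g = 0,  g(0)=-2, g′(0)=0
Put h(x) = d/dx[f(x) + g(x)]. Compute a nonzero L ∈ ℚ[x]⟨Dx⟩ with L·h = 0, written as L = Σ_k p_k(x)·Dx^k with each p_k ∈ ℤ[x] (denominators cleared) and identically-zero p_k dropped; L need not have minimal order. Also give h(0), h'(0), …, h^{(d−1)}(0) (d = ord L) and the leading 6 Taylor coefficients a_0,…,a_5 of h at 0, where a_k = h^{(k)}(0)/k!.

L = (1544 - 64·x + 128·x^2) + (-97 + 396·x - 48·x^2 + 64·x^3)·Dx + (1544 - 64·x + 128·x^2)·Dx^2 + (-97 + 396·x - 48·x^2 + 64·x^3)·Dx^3  (order 3).
h: a_k = -8, -62, -384, -6145/3, -10240, -2949119/60, …
ICs: h(0) = -8, h′(0) = -62, h′′(0) = -768.

f: a_k = -2, -8, -32, -128, -512, -2048, …
g: a_k = -2, 0, 1, 0, -1/12, 0, …
h₀=f+g: left-lcm gives L₀, ord ≤ 3.
Differentiate: ansatz ord ≤ ord L₀ ⇒ L.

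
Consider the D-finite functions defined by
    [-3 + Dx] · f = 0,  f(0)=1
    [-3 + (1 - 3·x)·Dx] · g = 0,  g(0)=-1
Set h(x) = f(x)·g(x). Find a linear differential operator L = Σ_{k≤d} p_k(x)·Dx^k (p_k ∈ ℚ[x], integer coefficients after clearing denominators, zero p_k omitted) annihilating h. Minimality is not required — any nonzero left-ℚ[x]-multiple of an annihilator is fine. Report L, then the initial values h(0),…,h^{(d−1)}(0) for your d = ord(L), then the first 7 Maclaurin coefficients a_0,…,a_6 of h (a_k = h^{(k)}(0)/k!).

f: a_k = 1, 3, 9/2, 9/2, 27/8, 81/40, 81/80, …
g: a_k = -1, -3, -9, -27, -81, -243, -729, …
h₀=f·g: eliminate ⇒ L₀, order ≤ 1·1.
L = (6 - 9·x) + (-1 + 3·x)·Dx  (order 1).
h: a_k = -1, -6, -45/2, -72, -1755/8, -13203/20, -158517/80, …
ICs: h(0) = -1.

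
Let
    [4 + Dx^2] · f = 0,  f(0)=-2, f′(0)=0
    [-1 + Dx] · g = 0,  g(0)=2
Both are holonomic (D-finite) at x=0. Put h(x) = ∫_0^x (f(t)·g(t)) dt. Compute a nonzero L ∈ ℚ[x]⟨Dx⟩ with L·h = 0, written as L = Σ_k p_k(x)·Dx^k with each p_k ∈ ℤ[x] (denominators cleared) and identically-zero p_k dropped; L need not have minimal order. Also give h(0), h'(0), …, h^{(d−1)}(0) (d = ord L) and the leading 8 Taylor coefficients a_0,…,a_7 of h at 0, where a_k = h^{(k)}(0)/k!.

f: a_k = -2, 0, 4, 0, -4/3, 0, 8/45, 0, …
g: a_k = 2, 2, 1, 1/3, 1/12, 1/60, 1/360, 1/2520, …
f·g: L₀ = L_f ⊗_s L_g, ord ≤ 2·1.
Integrate: L := L₀·Dx.
L = 5·Dx - 2·Dx^2 + Dx^3  (order 3).
h: a_k = 0, -4, -2, 2, 11/6, 7/30, -41/180, -13/140, …
ICs: h(0) = 0, h′(0) = -4, h′′(0) = -4.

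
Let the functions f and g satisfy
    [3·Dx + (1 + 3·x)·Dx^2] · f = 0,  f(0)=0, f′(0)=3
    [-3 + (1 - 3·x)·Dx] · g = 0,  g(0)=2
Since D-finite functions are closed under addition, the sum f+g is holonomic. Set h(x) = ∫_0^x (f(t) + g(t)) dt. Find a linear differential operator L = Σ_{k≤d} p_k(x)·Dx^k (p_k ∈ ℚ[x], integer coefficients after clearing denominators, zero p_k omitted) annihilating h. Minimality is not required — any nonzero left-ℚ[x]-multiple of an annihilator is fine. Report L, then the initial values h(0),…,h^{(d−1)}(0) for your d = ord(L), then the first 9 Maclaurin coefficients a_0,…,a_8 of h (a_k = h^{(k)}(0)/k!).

f: a_k = 0, 3, -9/2, 9, -81/4, 243/5, -243/2, 2187/7, -6561/8, …
g: a_k = 2, 6, 18, 54, 162, 486, 1458, 4374, 13122, …
Weyl lclm of L_f,L_g ⇒ L₀ (ord ≤ 3).
h=∫₀ˣh₀: take L = L₀·Dx.
L = (-30 - 18·x)·Dx^2 + (-4 - 48·x - 36·x^2)·Dx^3 + (1 + x - 9·x^2 - 9·x^3)·Dx^4  (order 4).
h: a_k = 0, 2, 9/2, 9/2, 63/4, 567/20, 891/10, 2673/14, 32805/56, …
ICs: h(0) = 0, h′(0) = 2, h′′(0) = 9, h′′′(0) = 27.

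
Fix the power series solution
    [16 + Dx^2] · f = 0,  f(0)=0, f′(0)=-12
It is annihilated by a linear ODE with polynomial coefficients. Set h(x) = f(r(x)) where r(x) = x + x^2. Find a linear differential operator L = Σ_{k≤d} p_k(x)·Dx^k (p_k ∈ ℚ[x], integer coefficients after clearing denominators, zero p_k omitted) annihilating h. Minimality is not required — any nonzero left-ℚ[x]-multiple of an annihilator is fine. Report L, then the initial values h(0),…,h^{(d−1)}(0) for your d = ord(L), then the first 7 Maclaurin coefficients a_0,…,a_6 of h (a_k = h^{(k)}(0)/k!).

f: a_k = 0, -12, 0, 32, 0, -128/5, 0, …
f∘r: x↦r, Dx↦Dx/r' in L_f ⇒ L₀.
L = (16 + 96·x + 192·x^2 + 128·x^3) - 2·Dx + (1 + 2·x)·Dx^2  (order 2).
h: a_k = 0, -12, -12, 32, 96, 352/5, -96, …
ICs: h(0) = 0, h′(0) = -12.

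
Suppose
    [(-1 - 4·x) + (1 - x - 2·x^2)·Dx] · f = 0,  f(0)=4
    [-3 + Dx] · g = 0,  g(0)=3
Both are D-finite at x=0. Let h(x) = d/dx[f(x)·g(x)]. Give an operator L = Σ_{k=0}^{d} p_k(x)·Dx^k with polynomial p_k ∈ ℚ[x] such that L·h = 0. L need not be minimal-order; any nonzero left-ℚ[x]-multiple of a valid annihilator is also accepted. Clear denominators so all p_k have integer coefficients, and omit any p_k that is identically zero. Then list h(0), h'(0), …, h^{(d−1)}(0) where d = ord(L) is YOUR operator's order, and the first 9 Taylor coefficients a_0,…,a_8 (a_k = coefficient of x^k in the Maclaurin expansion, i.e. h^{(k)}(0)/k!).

L = (21 + 12·x - 39·x^2 - 12·x^3 + 36·x^4) + (-4 + 3·x + 15·x^2 - 4·x^3 - 12·x^4)·Dx  (order 1).
h: a_k = 48, 252, 828, 2274, 5724, 137637/10, 321213/10, 10280043/140, 6608439/40, …
ICs: h(0) = 48.

f: a_k = 4, 4, 12, 20, 44, 84, 172, 340, 684, …
g: a_k = 3, 9, 27/2, 27/2, 81/8, 243/40, 243/80, 729/560, 2187/4480, …
L₀ := L_f ⊗_s L_g (sym. prod.), ord ≤ 1.
Differentiate: ansatz ord ≤ ord L₀ ⇒ L.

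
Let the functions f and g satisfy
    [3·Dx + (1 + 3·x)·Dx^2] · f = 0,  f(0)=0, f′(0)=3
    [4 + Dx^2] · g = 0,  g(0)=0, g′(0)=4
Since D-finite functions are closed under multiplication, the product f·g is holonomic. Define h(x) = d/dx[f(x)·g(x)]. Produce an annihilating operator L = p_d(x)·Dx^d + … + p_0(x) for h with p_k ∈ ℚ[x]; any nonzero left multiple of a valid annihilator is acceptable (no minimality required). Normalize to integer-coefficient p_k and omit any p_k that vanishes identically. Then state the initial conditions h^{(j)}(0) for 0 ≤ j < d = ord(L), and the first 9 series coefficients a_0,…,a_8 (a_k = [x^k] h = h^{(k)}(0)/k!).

L = (-21880 - 49536·x - 195264·x^2 - 252288·x^3 + 225504·x^4 + 746496·x^5 + 373248·x^6) + (-9384 - 44856·x - 47520·x^2 + 90720·x^3 + 311040·x^4 + 186624·x^5)·Dx + (-6026 - 16344·x - 53892·x^2 - 32832·x^3 + 182736·x^4 + 373248·x^5 + 186624·x^6)·Dx^2 + (-2346 - 11214·x - 11880·x^2 + 22680·x^3 + 77760·x^4 + 46656·x^5)·Dx^3 + (-139 - 990·x - 1269·x^2 + 7560·x^3 + 31590·x^4 + 46656·x^5 + 23328·x^6)·Dx^4  (order 4).
h: a_k = 0, 24, -54, 112, -345, 1032, -15204/5, 188960/21, -373851/14, …
ICs: h(0) = 0, h′(0) = 24, h′′(0) = -108, h′′′(0) = 672.

f: a_k = 0, 3, -9/2, 9, -81/4, 243/5, -243/2, 2187/7, -6561/8, …
g: a_k = 0, 4, 0, -8/3, 0, 8/15, 0, -16/315, 0, …
f·g: L₀ = L_f ⊗_s L_g, ord ≤ 2·2.
Derive L from L₀ (diff closure).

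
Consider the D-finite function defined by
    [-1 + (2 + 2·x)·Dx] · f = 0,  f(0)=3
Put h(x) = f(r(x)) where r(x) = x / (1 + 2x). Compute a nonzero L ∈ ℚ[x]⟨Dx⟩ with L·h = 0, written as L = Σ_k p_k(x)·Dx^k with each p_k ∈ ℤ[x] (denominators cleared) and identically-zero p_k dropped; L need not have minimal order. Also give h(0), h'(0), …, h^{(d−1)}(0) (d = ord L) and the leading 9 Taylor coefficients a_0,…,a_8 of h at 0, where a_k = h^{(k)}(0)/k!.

f: a_k = 3, 3/2, -3/8, 3/16, -15/128, 21/256, -63/1024, 99/2048, -1287/32768, …
Change of var in L_f (x↦r) gives L₀.
L = -1 + (2 + 10·x + 12·x^2)·Dx  (order 1).
h: a_k = 3, 3/2, -27/8, 123/16, -2271/128, 10629/256, -100935/1024, 486315/2048, -19021095/32768, …
ICs: h(0) = 3.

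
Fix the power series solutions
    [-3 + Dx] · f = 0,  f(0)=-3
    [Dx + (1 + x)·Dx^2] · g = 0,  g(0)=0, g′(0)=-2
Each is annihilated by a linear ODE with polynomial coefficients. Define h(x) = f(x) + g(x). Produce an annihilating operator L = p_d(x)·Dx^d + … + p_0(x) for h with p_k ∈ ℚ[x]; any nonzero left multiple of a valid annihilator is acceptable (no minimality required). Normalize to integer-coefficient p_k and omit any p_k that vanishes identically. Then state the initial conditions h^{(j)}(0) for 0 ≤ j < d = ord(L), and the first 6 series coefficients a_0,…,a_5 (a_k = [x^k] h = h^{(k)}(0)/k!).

f: a_k = -3, -9, -27/2, -27/2, -81/8, -243/40, …
g: a_k = 0, -2, 1, -2/3, 1/2, -2/5, …
L₀ := lclm(L_f,L_g); ord L₀ ≤ 1+2.
L = (-15 - 9·x)·Dx + (-7 - 18·x - 9·x^2)·Dx^2 + (4 + 7·x + 3·x^2)·Dx^3  (order 3).
h: a_k = -3, -11, -25/2, -85/6, -77/8, -259/40, …
ICs: h(0) = -3, h′(0) = -11, h′′(0) = -25.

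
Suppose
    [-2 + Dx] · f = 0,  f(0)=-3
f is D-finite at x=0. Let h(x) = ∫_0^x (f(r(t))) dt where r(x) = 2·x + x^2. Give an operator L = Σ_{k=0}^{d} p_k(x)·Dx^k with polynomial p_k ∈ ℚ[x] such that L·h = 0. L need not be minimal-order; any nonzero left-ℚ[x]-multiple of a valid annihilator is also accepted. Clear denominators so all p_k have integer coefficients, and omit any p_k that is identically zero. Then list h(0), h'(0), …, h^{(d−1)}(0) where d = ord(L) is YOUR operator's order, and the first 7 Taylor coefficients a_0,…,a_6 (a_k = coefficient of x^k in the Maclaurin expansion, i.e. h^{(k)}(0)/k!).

L = (-4 - 4·x)·Dx + Dx^2  (order 2).
h: a_k = 0, -3, -6, -10, -14, -86/5, -284/15, …
ICs: h(0) = 0, h′(0) = -3.

f: a_k = -3, -6, -6, -4, -2, -4/5, -4/15, …
Change of var in L_f (x↦r) gives L₀.
h=∫h₀ ⇒ L = L₀·Dx.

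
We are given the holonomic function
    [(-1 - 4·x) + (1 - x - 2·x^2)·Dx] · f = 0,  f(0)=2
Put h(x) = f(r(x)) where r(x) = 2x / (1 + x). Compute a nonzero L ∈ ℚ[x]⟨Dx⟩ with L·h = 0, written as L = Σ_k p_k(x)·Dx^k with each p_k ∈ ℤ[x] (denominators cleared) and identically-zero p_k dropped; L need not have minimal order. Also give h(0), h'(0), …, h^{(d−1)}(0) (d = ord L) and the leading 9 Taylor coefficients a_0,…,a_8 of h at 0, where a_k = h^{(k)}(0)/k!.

L = (2 + 18·x) + (-1 - x + 9·x^2 + 9·x^3)·Dx  (order 1).
h: a_k = 2, 4, 20, 36, 180, 324, 1620, 2916, 14580, …
ICs: h(0) = 2.

f: a_k = 2, 2, 6, 10, 22, 42, 86, 170, 342, …
L₀ from L_f via x↦r, Dx↦r'^{-1}Dx.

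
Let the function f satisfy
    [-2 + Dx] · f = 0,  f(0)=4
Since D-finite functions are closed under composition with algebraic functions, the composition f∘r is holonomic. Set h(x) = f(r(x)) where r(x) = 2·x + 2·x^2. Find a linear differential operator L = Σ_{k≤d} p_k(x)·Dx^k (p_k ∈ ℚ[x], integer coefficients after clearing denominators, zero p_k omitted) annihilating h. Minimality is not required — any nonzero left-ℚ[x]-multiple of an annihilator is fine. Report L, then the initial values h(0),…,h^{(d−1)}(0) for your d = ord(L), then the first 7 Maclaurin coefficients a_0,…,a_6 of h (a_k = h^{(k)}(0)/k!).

f: a_k = 4, 8, 8, 16/3, 8/3, 16/15, 16/45, …
h₀=f(r): pull back L_f along r ⇒ L₀.
L = (-4 - 8·x) + Dx  (order 1).
h: a_k = 4, 16, 48, 320/3, 608/3, 1664/5, 22144/45, …
ICs: h(0) = 4.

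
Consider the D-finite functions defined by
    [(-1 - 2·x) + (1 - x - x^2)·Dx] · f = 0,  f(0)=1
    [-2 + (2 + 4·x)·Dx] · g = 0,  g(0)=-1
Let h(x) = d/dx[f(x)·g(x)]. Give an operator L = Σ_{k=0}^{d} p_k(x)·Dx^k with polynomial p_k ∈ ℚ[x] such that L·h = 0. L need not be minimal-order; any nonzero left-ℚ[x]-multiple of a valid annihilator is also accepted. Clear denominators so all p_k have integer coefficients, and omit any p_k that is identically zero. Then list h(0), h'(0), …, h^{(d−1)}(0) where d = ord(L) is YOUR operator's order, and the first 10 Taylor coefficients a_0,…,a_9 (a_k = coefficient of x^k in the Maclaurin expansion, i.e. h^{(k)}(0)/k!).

f: a_k = 1, 1, 2, 3, 5, 8, 13, 21, 34, 55, …
g: a_k = -1, -1, 1/2, -1/2, 5/8, -7/8, 21/16, -33/16, 429/128, -715/128, …
Product ⇒ symmetric product L₀, ord ≤ 1.
Differentiate: ansatz ord ≤ ord L₀ ⇒ L.
L = (5 + 30·x + 45·x^2 + 30·x^3 + 15·x^4) + (-2 - 5·x + 10·x^3 + 15·x^4 + 6·x^5)·Dx  (order 1).
h: a_k = -2, -5, -15, -55/2, -255/4, -879/8, -1855/8, -6155/16, -49995/64, -160495/128, …
ICs: h(0) = -2.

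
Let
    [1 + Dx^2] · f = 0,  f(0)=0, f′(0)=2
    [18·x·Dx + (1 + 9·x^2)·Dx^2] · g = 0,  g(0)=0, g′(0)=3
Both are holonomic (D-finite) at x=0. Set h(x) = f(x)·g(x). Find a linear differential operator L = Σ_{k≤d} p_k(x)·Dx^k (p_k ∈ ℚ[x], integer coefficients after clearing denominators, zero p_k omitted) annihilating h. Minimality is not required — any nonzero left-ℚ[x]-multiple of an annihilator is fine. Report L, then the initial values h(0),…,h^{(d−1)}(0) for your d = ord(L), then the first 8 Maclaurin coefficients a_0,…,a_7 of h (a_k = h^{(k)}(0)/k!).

f: a_k = 0, 2, 0, -1/3, 0, 1/60, 0, -1/2520, …
g: a_k = 0, 3, 0, -9, 0, 243/5, 0, -2187/7, …
f·g: L₀ = L_f ⊗_s L_g, ord ≤ 2·2.
L = (370 + 9594·x^2 + 4131·x^4 + 2916·x^6 + 6561·x^8) + (684·x + 6804·x^3 + 8748·x^5 + 26244·x^7)·Dx + (380 + 9792·x^2 + 5346·x^4 + 5832·x^6 + 13122·x^8)·Dx^2 + (684·x + 6804·x^3 + 8748·x^5 + 26244·x^7)·Dx^3 + (10 + 198·x^2 + 1215·x^4 + 2916·x^6 + 6561·x^8)·Dx^4  (order 4).
h: a_k = 0, 0, 6, 0, -19, 0, 401/4, 0, …
ICs: h(0) = 0, h′(0) = 0, h′′(0) = 12, h′′′(0) = 0.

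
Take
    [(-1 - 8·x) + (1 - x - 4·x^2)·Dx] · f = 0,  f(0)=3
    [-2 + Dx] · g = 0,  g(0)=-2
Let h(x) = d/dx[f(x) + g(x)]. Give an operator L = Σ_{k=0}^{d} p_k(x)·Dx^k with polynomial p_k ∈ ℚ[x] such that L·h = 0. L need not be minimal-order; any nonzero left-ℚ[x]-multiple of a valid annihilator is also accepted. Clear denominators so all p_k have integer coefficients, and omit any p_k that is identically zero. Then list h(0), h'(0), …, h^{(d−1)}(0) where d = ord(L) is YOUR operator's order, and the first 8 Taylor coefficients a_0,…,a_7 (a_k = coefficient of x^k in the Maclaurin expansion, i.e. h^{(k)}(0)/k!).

f: a_k = 3, 3, 15, 27, 87, 195, 543, 1323, …
g: a_k = -2, -4, -4, -8/3, -4/3, -8/15, -8/45, -16/315, …
Sum ⇒ L₀ = lclm(L_f,L_g) in ℚ(x)⟨Dx⟩.
h₀' ⇒ L via d/dx closure of L₀.
L = (34 + 452·x + 512·x^2 + 1920·x^3 + 768·x^4) + (-25 - 228·x - 334·x^2 - 864·x^3 + 160·x^4 + 256·x^5)·Dx + (4 + x + 39·x^2 - 48·x^3 - 272·x^4 - 128·x^5)·Dx^2  (order 2).
h: a_k = -1, 22, 73, 1028/3, 2917/3, 48854/15, 416729/45, 8807368/315, …
ICs: h(0) = -1, h′(0) = 22.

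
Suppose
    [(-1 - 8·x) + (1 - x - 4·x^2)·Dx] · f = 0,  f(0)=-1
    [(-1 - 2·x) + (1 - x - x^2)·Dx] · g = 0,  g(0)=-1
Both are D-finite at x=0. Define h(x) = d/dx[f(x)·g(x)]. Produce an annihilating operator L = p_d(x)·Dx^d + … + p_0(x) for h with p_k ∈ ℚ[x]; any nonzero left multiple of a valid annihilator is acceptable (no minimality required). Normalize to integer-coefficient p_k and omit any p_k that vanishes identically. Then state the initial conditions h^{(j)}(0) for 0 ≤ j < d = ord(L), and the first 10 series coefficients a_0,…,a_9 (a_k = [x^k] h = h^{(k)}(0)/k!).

L = (16 + 18·x - 12·x^2 - 352·x^3 + 12·x^4 + 600·x^5 + 320·x^6) + (-2 - 4·x + 39·x^2 + 8·x^3 - 140·x^4 - 21·x^5 + 140·x^6 + 64·x^7)·Dx  (order 1).
h: a_k = 2, 16, 57, 224, 700, 2262, 6706, 20000, 57483, 164760, …
ICs: h(0) = 2.

f: a_k = -1, -1, -5, -9, -29, -65, -181, -441, -1165, -2929, …
g: a_k = -1, -1, -2, -3, -5, -8, -13, -21, -34, -55, …
Sym-product of L_f,L_g gives L₀ (≤ ord 1).
h=h₀': d/dx-closure on L₀ ⇒ L.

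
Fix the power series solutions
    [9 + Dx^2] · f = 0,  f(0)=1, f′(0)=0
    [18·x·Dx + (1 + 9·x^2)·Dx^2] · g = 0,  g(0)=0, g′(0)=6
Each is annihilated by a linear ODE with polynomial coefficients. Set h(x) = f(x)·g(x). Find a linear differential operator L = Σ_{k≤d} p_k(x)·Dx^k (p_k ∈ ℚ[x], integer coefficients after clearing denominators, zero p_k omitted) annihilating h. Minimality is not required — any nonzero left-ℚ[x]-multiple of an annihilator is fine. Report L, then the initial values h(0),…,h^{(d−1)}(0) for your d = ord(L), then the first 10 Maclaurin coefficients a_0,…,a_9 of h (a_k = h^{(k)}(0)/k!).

L = (810 + 18954·x^2 + 72171·x^4 + 236196·x^6 + 531441·x^8) + (972·x + 14580·x^3 + 78732·x^5 + 236196·x^7)·Dx + (108 + 2592·x^2 + 13122·x^4 + 52488·x^6 + 118098·x^8)·Dx^2 + (108·x + 1620·x^3 + 8748·x^5 + 26244·x^7)·Dx^3 + (2 + 54·x^2 + 567·x^4 + 2916·x^6 + 6561·x^8)·Dx^4  (order 4).
h: a_k = 0, 6, 0, -45, 0, 3969/20, 0, -316143/280, 0, 16874163/2240, …
ICs: h(0) = 0, h′(0) = 6, h′′(0) = 0, h′′′(0) = -270.

f: a_k = 1, 0, -9/2, 0, 27/8, 0, -81/80, 0, 729/4480, 0, …
g: a_k = 0, 6, 0, -18, 0, 486/5, 0, -4374/7, 0, 4374, …
f·g: L₀ = L_f ⊗_s L_g, ord ≤ 2·2.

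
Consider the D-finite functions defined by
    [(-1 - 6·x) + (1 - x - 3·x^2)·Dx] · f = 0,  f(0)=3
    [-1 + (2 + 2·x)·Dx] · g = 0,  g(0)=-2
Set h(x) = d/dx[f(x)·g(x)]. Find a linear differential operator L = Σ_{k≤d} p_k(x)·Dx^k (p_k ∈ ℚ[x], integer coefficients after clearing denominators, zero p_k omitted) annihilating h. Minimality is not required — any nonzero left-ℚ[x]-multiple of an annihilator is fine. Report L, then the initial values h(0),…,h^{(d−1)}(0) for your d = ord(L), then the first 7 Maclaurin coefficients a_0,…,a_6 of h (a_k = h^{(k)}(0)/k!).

f: a_k = 3, 3, 12, 21, 57, 120, 291, …
g: a_k = -2, -1, 1/4, -1/8, 5/64, -7/128, 21/512, …
L₀ := L_f ⊗_s L_g (sym. prod.), ord ≤ 1.
Derive L from L₀ (diff closure).
L = (35 + 162·x + 381·x^2 + 390·x^3 + 135·x^4) + (-6 - 26·x + 6·x^2 + 122·x^3 + 150·x^4 + 54·x^5)·Dx  (order 1).
h: a_k = -9, -105/2, -1287/8, -8457/16, -187635/128, -1059039/256, -11247411/1024, …
ICs: h(0) = -9.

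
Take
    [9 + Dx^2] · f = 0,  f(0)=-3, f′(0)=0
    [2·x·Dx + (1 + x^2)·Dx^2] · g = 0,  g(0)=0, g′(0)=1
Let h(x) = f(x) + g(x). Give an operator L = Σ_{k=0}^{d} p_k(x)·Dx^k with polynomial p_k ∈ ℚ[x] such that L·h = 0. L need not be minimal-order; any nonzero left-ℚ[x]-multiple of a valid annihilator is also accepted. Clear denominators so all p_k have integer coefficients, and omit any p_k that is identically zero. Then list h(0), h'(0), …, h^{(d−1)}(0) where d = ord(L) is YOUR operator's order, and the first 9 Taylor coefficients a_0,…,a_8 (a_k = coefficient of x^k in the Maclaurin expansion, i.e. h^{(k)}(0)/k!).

f: a_k = -3, 0, 27/2, 0, -81/8, 0, 243/80, 0, -2187/4480, …
g: a_k = 0, 1, 0, -1/3, 0, 1/5, 0, -1/7, 0, …
h₀=f+g: left-lcm gives L₀, ord ≤ 4.
L = (-54·x + 540·x^3 + 162·x^5)·Dx + (63 + 279·x^2 + 297·x^4 + 81·x^6)·Dx^2 + (-6·x + 60·x^3 + 18·x^5)·Dx^3 + (7 + 31·x^2 + 33·x^4 + 9·x^6)·Dx^4  (order 4).
h: a_k = -3, 1, 27/2, -1/3, -81/8, 1/5, 243/80, -1/7, -2187/4480, …
ICs: h(0) = -3, h′(0) = 1, h′′(0) = 27, h′′′(0) = -2.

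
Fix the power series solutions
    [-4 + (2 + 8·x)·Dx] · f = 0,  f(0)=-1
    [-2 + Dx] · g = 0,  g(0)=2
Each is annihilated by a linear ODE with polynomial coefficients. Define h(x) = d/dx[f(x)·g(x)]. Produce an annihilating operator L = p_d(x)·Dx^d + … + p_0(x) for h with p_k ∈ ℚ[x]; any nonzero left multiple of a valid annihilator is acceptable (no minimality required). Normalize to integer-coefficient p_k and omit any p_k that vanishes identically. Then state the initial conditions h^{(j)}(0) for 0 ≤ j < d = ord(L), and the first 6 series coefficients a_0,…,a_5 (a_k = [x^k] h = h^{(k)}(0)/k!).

f: a_k = -1, -2, 2, -4, 10, -28, …
g: a_k = 2, 4, 4, 8/3, 4/3, 8/15, …
h₀=f·g: eliminate ⇒ L₀, order ≤ 1·1.
Differentiate: ansatz ord ≤ ord L₀ ⇒ L.
L = (2 + 16·x + 16·x^2) + (-1 - 6·x - 8·x^2)·Dx  (order 1).
h: a_k = -8, -16, -32, 64/3, -448/3, 7808/15, …
ICs: h(0) = -8.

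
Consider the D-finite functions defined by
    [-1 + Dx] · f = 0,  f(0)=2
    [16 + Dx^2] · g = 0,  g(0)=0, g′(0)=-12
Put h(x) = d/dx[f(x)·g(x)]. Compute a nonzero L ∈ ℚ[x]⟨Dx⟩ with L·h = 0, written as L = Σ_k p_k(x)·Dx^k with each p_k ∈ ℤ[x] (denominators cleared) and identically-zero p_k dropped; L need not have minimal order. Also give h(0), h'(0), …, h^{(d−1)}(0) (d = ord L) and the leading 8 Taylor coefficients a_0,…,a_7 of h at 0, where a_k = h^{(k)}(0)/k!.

f: a_k = 2, 2, 1, 1/3, 1/12, 1/60, 1/360, 1/2520, …
g: a_k = 0, -12, 0, 32, 0, -128/5, 0, 1024/105, …
L₀ := L_f ⊗_s L_g (sym. prod.), ord ≤ 2.
Derive L from L₀ (diff closure).
L = 17 - 2·Dx + Dx^2  (order 2).
h: a_k = -24, -48, 156, 240, -101, -1222/5, -727/30, 92, …
ICs: h(0) = -24, h′(0) = -48.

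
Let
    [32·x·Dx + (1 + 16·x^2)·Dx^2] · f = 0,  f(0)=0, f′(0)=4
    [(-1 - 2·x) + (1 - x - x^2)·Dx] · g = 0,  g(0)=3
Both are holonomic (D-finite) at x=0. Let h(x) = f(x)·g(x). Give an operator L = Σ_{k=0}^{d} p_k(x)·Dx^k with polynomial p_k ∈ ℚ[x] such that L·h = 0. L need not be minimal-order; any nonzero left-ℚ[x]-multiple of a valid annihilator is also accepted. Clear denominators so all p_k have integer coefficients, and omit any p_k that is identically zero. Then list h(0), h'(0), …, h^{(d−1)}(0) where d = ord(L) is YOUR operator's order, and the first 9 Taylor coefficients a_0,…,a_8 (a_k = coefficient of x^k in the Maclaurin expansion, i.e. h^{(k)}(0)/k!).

L = (2 + 32·x + 96·x^2) + (2 - 28·x + 64·x^2 + 96·x^3)·Dx + (-1 + x - 15·x^2 + 16·x^3 + 16·x^4)·Dx^2  (order 2).
h: a_k = 0, 12, 12, -40, -28, 2732/5, 2592/5, -208492/35, -190348/35, …
ICs: h(0) = 0, h′(0) = 12.

f: a_k = 0, 4, 0, -64/3, 0, 1024/5, 0, -16384/7, 0, …
g: a_k = 3, 3, 6, 9, 15, 24, 39, 63, 102, …
Sym-product of L_f,L_g gives L₀ (≤ ord 2).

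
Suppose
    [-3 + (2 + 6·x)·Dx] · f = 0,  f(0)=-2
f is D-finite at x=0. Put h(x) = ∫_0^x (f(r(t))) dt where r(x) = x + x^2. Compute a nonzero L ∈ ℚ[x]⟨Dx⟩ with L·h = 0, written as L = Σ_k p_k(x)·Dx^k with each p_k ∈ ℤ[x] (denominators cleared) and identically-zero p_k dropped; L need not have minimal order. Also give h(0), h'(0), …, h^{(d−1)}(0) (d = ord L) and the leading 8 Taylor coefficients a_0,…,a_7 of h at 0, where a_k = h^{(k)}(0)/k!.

L = (-3 - 6·x)·Dx + (2 + 6·x + 6·x^2)·Dx^2  (order 2).
h: a_k = 0, -2, -3/2, -1/4, 9/32, -99/320, 81/256, -999/3584, …
ICs: h(0) = 0, h′(0) = -2.

f: a_k = -2, -3, 9/4, -27/8, 405/64, -1701/128, 15309/512, -72171/1024, …
Change of var in L_f (x↦r) gives L₀.
Integrate: L := L₀·Dx.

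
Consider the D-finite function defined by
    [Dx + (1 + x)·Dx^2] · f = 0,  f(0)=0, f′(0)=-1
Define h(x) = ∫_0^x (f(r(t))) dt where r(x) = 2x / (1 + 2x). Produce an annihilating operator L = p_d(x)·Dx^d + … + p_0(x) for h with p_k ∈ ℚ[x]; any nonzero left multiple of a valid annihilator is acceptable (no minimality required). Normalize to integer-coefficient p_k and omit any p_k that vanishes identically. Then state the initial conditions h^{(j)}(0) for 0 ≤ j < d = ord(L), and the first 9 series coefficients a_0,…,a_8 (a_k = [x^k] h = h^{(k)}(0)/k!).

L = (6 + 16·x)·Dx^2 + (1 + 6·x + 8·x^2)·Dx^3  (order 3).
h: a_k = 0, 0, -1, 2, -14/3, 12, -496/15, 96, -2032/7, …
ICs: h(0) = 0, h′(0) = 0, h′′(0) = -2.

f: a_k = 0, -1, 1/2, -1/3, 1/4, -1/5, 1/6, -1/7, 1/8, …
Change of var in L_f (x↦r) gives L₀.
∫: right-multiply L₀ by Dx.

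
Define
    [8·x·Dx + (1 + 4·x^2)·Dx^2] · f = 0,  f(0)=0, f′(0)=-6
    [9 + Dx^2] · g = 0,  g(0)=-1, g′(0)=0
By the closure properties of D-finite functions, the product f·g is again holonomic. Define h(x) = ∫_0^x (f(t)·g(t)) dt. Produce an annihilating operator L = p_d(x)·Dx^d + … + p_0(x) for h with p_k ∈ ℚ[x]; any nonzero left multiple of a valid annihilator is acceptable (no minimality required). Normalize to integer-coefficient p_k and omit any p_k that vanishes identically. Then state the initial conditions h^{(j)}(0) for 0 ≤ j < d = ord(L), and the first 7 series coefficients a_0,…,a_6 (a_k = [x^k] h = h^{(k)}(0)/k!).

f: a_k = 0, -6, 0, 8, 0, -96/5, 0, …
g: a_k = -1, 0, 9/2, 0, -27/8, 0, 81/80, …
L₀ := L_f ⊗_s L_g (sym. prod.), ord ≤ 4.
h=∫h₀ ⇒ L = L₀·Dx.
L = (2925 + 31536·x^2 + 95904·x^4 + 186624·x^6 + 186624·x^8)·Dx + (2448·x + 20160·x^3 + 62208·x^5 + 82944·x^7)·Dx^2 + (442 + 5088·x^2 + 19008·x^4 + 41472·x^6 + 41472·x^8)·Dx^3 + (272·x + 2240·x^3 + 6912·x^5 + 9216·x^7)·Dx^4 + (13 + 176·x^2 + 928·x^4 + 2304·x^6 + 2304·x^8)·Dx^5  (order 5).
h: a_k = 0, 0, 3, 0, -35/4, 0, 503/40, …
ICs: h(0) = 0, h′(0) = 0, h′′(0) = 6, h′′′(0) = 0, h′′′′(0) = -210.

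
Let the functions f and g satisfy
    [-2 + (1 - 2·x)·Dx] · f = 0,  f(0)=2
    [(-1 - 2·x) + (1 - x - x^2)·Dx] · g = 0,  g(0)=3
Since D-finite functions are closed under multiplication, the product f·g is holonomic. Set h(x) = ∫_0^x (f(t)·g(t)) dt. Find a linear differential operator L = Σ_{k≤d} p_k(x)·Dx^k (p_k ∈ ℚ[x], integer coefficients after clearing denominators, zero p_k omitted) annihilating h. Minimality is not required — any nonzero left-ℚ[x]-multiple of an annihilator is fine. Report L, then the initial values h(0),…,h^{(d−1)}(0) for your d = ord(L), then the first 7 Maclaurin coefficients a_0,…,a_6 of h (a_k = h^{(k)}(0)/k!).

f: a_k = 2, 4, 8, 16, 32, 64, 128, …
g: a_k = 3, 3, 6, 9, 15, 24, 39, …
h₀=f·g: eliminate ⇒ L₀, order ≤ 1·1.
∫: right-multiply L₀ by Dx.
L = (-3 + 2·x + 6·x^2)·Dx + (1 - 3·x + x^2 + 2·x^3)·Dx^2  (order 2).
h: a_k = 0, 6, 9, 16, 57/2, 258/5, 94, …
ICs: h(0) = 0, h′(0) = 6.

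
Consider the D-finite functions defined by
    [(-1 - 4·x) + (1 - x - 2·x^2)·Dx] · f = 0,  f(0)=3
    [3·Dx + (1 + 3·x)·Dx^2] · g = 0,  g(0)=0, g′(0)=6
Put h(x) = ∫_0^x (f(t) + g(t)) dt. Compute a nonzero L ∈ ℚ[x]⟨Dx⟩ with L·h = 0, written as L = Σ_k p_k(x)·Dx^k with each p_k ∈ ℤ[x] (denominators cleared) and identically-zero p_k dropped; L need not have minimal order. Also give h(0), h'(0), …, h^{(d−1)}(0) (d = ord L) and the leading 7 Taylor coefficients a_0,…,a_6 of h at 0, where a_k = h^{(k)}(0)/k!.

f: a_k = 3, 3, 9, 15, 33, 63, 129, …
g: a_k = 0, 6, -9, 18, -81/2, 486/5, -243, …
L₀ := lclm(L_f,L_g); ord L₀ ≤ 1+2.
h=∫₀ˣh₀: take L = L₀·Dx.
L = (66 + 270·x + 576·x^2 + 336·x^3 + 288·x^4)·Dx^2 + (4 + 96·x + 492·x^2 + 832·x^3 + 696·x^4 + 480·x^5)·Dx^3 + (-3 - 19·x - 25·x^2 + 39·x^3 + 116·x^4 + 164·x^5 + 96·x^6)·Dx^4  (order 4).
h: a_k = 0, 3, 9/2, 0, 33/4, -3/2, 267/10, …
ICs: h(0) = 0, h′(0) = 3, h′′(0) = 9, h′′′(0) = 0.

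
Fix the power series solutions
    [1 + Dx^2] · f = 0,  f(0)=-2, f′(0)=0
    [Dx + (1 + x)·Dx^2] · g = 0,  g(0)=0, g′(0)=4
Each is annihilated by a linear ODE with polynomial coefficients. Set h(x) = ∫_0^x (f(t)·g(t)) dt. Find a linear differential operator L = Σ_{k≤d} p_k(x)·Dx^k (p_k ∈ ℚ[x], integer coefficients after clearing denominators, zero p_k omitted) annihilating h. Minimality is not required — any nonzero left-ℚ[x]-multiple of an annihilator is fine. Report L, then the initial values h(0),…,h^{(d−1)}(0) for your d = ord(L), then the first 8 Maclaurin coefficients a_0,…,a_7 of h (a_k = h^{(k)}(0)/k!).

L = (-3 + 6·x + 19·x^2 + 16·x^3 + 4·x^4)·Dx + (4 + 20·x + 24·x^2 + 8·x^3)·Dx^2 + (20·x + 42·x^2 + 32·x^3 + 8·x^4)·Dx^3 + (4 + 20·x + 24·x^2 + 8·x^3)·Dx^4 + (3 + 14·x + 23·x^2 + 16·x^3 + 4·x^4)·Dx^5  (order 5).
h: a_k = 0, 0, -4, 4/3, 1/3, 0, -1/10, 1/14, …
ICs: h(0) = 0, h′(0) = 0, h′′(0) = -8, h′′′(0) = 8, h′′′′(0) = 8.

f: a_k = -2, 0, 1, 0, -1/12, 0, 1/360, 0, …
g: a_k = 0, 4, -2, 4/3, -1, 4/5, -2/3, 4/7, …
f·g: L₀ = L_f ⊗_s L_g, ord ≤ 2·2.
h=∫₀ˣh₀: take L = L₀·Dx.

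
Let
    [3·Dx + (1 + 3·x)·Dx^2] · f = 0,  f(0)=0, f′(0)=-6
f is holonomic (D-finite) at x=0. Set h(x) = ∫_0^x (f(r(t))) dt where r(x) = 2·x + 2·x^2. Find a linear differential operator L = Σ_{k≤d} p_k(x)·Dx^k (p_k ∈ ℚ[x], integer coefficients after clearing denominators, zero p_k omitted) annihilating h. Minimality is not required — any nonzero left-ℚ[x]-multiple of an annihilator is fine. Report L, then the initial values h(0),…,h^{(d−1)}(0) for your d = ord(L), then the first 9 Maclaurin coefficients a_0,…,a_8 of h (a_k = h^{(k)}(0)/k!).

L = (4 + 12·x + 12·x^2)·Dx^2 + (1 + 8·x + 18·x^2 + 12·x^3)·Dx^3  (order 3).
h: a_k = 0, 0, -6, 8, -18, 252/5, -792/5, 3744/7, -13284/7, …
ICs: h(0) = 0, h′(0) = 0, h′′(0) = -12.

f: a_k = 0, -6, 9, -18, 81/2, -486/5, 243, -4374/7, 6561/4, …
f∘r: x↦r, Dx↦Dx/r' in L_f ⇒ L₀.
h=∫h₀ ⇒ L = L₀·Dx.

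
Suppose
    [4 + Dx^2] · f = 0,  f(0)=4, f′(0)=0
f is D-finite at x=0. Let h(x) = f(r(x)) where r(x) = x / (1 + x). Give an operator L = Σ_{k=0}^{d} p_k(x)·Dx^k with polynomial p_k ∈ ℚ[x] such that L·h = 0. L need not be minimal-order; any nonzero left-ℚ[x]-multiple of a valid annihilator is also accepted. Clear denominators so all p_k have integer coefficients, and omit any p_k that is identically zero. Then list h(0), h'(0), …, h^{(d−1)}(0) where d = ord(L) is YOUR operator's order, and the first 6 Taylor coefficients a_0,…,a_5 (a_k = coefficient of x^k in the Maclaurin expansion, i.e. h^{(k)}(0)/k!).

L = 4 + (2 + 6·x + 6·x^2 + 2·x^3)·Dx + (1 + 4·x + 6·x^2 + 4·x^3 + x^4)·Dx^2  (order 2).
h: a_k = 4, 0, -8, 16, -64/3, 64/3, …
ICs: h(0) = 4, h′(0) = 0.

f: a_k = 4, 0, -8, 0, 8/3, 0, …
Change of var in L_f (x↦r) gives L₀.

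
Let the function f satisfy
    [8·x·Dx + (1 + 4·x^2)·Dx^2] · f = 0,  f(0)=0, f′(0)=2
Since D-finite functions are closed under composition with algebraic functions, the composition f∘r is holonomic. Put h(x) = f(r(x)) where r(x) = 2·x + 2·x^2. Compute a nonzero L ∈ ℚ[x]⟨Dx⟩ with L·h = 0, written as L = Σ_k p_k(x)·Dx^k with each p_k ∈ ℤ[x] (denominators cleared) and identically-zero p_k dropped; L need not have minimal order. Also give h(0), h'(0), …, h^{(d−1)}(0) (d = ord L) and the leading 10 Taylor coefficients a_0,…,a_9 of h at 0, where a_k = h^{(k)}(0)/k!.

f: a_k = 0, 2, 0, -8/3, 0, 32/5, 0, -128/7, 0, 512/9, …
L₀ from L_f via x↦r, Dx↦r'^{-1}Dx.
L = (-2 + 32·x + 128·x^2 + 192·x^3 + 96·x^4)·Dx + (1 + 2·x + 16·x^2 + 64·x^3 + 80·x^4 + 32·x^5)·Dx^2  (order 2).
h: a_k = 0, 4, 4, -64/3, -64, 704/5, 3008/3, -2048/7, -14336, -171008/9, …
ICs: h(0) = 0, h′(0) = 4.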